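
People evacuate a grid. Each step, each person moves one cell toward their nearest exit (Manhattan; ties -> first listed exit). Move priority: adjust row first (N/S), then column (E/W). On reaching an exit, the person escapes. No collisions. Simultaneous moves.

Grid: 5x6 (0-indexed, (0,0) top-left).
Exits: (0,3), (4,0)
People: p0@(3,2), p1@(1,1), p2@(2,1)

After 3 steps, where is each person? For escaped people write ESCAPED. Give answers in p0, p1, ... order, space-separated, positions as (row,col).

Step 1: p0:(3,2)->(4,2) | p1:(1,1)->(0,1) | p2:(2,1)->(3,1)
Step 2: p0:(4,2)->(4,1) | p1:(0,1)->(0,2) | p2:(3,1)->(4,1)
Step 3: p0:(4,1)->(4,0)->EXIT | p1:(0,2)->(0,3)->EXIT | p2:(4,1)->(4,0)->EXIT

ESCAPED ESCAPED ESCAPED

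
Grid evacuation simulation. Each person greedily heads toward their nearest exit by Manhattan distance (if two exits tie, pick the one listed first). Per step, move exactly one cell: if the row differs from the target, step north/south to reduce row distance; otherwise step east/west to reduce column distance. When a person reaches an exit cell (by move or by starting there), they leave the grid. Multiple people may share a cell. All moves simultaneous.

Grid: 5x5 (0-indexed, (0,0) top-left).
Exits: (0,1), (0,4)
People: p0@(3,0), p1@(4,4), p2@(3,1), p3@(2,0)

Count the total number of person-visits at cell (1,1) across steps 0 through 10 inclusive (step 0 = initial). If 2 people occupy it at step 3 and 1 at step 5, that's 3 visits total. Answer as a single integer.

Answer: 1

Derivation:
Step 0: p0@(3,0) p1@(4,4) p2@(3,1) p3@(2,0) -> at (1,1): 0 [-], cum=0
Step 1: p0@(2,0) p1@(3,4) p2@(2,1) p3@(1,0) -> at (1,1): 0 [-], cum=0
Step 2: p0@(1,0) p1@(2,4) p2@(1,1) p3@(0,0) -> at (1,1): 1 [p2], cum=1
Step 3: p0@(0,0) p1@(1,4) p2@ESC p3@ESC -> at (1,1): 0 [-], cum=1
Step 4: p0@ESC p1@ESC p2@ESC p3@ESC -> at (1,1): 0 [-], cum=1
Total visits = 1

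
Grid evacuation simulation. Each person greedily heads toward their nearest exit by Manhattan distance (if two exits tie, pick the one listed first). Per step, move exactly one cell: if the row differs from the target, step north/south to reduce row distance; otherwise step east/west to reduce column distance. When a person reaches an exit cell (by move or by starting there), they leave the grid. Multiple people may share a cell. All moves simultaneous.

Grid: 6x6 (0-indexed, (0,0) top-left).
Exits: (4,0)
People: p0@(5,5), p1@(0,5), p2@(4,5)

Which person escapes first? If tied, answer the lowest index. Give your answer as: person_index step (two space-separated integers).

Answer: 2 5

Derivation:
Step 1: p0:(5,5)->(4,5) | p1:(0,5)->(1,5) | p2:(4,5)->(4,4)
Step 2: p0:(4,5)->(4,4) | p1:(1,5)->(2,5) | p2:(4,4)->(4,3)
Step 3: p0:(4,4)->(4,3) | p1:(2,5)->(3,5) | p2:(4,3)->(4,2)
Step 4: p0:(4,3)->(4,2) | p1:(3,5)->(4,5) | p2:(4,2)->(4,1)
Step 5: p0:(4,2)->(4,1) | p1:(4,5)->(4,4) | p2:(4,1)->(4,0)->EXIT
Step 6: p0:(4,1)->(4,0)->EXIT | p1:(4,4)->(4,3) | p2:escaped
Step 7: p0:escaped | p1:(4,3)->(4,2) | p2:escaped
Step 8: p0:escaped | p1:(4,2)->(4,1) | p2:escaped
Step 9: p0:escaped | p1:(4,1)->(4,0)->EXIT | p2:escaped
Exit steps: [6, 9, 5]
First to escape: p2 at step 5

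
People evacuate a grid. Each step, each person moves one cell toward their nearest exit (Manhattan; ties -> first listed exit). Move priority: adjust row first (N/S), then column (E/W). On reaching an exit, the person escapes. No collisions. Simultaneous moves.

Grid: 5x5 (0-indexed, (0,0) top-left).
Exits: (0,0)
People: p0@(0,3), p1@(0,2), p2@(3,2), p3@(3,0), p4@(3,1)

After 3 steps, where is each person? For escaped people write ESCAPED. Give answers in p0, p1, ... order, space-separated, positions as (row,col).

Step 1: p0:(0,3)->(0,2) | p1:(0,2)->(0,1) | p2:(3,2)->(2,2) | p3:(3,0)->(2,0) | p4:(3,1)->(2,1)
Step 2: p0:(0,2)->(0,1) | p1:(0,1)->(0,0)->EXIT | p2:(2,2)->(1,2) | p3:(2,0)->(1,0) | p4:(2,1)->(1,1)
Step 3: p0:(0,1)->(0,0)->EXIT | p1:escaped | p2:(1,2)->(0,2) | p3:(1,0)->(0,0)->EXIT | p4:(1,1)->(0,1)

ESCAPED ESCAPED (0,2) ESCAPED (0,1)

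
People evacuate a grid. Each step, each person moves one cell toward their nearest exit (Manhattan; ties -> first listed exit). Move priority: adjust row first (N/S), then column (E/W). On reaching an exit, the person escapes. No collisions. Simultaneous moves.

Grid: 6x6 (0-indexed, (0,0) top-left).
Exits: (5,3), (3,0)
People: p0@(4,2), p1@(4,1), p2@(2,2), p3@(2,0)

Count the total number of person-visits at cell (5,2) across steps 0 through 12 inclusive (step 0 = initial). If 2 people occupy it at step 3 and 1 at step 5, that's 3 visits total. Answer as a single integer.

Answer: 1

Derivation:
Step 0: p0@(4,2) p1@(4,1) p2@(2,2) p3@(2,0) -> at (5,2): 0 [-], cum=0
Step 1: p0@(5,2) p1@(3,1) p2@(3,2) p3@ESC -> at (5,2): 1 [p0], cum=1
Step 2: p0@ESC p1@ESC p2@(3,1) p3@ESC -> at (5,2): 0 [-], cum=1
Step 3: p0@ESC p1@ESC p2@ESC p3@ESC -> at (5,2): 0 [-], cum=1
Total visits = 1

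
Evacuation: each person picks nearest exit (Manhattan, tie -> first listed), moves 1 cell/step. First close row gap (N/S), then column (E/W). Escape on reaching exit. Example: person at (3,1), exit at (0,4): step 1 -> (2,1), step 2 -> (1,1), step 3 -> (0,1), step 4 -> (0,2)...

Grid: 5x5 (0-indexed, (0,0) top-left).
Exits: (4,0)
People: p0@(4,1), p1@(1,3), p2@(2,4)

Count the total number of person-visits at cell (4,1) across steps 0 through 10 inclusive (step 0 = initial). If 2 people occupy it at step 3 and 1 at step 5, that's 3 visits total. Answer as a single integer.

Answer: 3

Derivation:
Step 0: p0@(4,1) p1@(1,3) p2@(2,4) -> at (4,1): 1 [p0], cum=1
Step 1: p0@ESC p1@(2,3) p2@(3,4) -> at (4,1): 0 [-], cum=1
Step 2: p0@ESC p1@(3,3) p2@(4,4) -> at (4,1): 0 [-], cum=1
Step 3: p0@ESC p1@(4,3) p2@(4,3) -> at (4,1): 0 [-], cum=1
Step 4: p0@ESC p1@(4,2) p2@(4,2) -> at (4,1): 0 [-], cum=1
Step 5: p0@ESC p1@(4,1) p2@(4,1) -> at (4,1): 2 [p1,p2], cum=3
Step 6: p0@ESC p1@ESC p2@ESC -> at (4,1): 0 [-], cum=3
Total visits = 3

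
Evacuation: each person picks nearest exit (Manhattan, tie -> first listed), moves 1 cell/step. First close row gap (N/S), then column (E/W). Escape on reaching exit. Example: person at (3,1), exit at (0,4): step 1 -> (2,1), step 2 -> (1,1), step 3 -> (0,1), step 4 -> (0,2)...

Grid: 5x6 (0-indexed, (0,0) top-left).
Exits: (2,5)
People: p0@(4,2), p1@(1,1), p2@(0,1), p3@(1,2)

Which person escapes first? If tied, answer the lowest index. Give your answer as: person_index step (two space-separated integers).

Step 1: p0:(4,2)->(3,2) | p1:(1,1)->(2,1) | p2:(0,1)->(1,1) | p3:(1,2)->(2,2)
Step 2: p0:(3,2)->(2,2) | p1:(2,1)->(2,2) | p2:(1,1)->(2,1) | p3:(2,2)->(2,3)
Step 3: p0:(2,2)->(2,3) | p1:(2,2)->(2,3) | p2:(2,1)->(2,2) | p3:(2,3)->(2,4)
Step 4: p0:(2,3)->(2,4) | p1:(2,3)->(2,4) | p2:(2,2)->(2,3) | p3:(2,4)->(2,5)->EXIT
Step 5: p0:(2,4)->(2,5)->EXIT | p1:(2,4)->(2,5)->EXIT | p2:(2,3)->(2,4) | p3:escaped
Step 6: p0:escaped | p1:escaped | p2:(2,4)->(2,5)->EXIT | p3:escaped
Exit steps: [5, 5, 6, 4]
First to escape: p3 at step 4

Answer: 3 4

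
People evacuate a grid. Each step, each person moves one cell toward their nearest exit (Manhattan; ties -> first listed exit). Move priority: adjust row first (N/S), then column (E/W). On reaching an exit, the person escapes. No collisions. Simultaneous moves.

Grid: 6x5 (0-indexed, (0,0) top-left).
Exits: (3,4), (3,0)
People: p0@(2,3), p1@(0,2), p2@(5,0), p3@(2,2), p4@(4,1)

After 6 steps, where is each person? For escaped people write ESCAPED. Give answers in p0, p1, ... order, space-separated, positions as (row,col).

Step 1: p0:(2,3)->(3,3) | p1:(0,2)->(1,2) | p2:(5,0)->(4,0) | p3:(2,2)->(3,2) | p4:(4,1)->(3,1)
Step 2: p0:(3,3)->(3,4)->EXIT | p1:(1,2)->(2,2) | p2:(4,0)->(3,0)->EXIT | p3:(3,2)->(3,3) | p4:(3,1)->(3,0)->EXIT
Step 3: p0:escaped | p1:(2,2)->(3,2) | p2:escaped | p3:(3,3)->(3,4)->EXIT | p4:escaped
Step 4: p0:escaped | p1:(3,2)->(3,3) | p2:escaped | p3:escaped | p4:escaped
Step 5: p0:escaped | p1:(3,3)->(3,4)->EXIT | p2:escaped | p3:escaped | p4:escaped

ESCAPED ESCAPED ESCAPED ESCAPED ESCAPED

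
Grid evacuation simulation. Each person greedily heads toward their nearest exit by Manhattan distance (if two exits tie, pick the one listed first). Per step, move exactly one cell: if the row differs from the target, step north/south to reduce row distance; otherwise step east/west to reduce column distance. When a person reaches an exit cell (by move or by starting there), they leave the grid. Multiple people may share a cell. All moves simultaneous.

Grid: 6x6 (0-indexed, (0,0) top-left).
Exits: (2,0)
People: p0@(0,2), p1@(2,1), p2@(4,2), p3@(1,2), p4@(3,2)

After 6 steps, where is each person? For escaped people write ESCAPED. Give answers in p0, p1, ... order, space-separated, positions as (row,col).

Step 1: p0:(0,2)->(1,2) | p1:(2,1)->(2,0)->EXIT | p2:(4,2)->(3,2) | p3:(1,2)->(2,2) | p4:(3,2)->(2,2)
Step 2: p0:(1,2)->(2,2) | p1:escaped | p2:(3,2)->(2,2) | p3:(2,2)->(2,1) | p4:(2,2)->(2,1)
Step 3: p0:(2,2)->(2,1) | p1:escaped | p2:(2,2)->(2,1) | p3:(2,1)->(2,0)->EXIT | p4:(2,1)->(2,0)->EXIT
Step 4: p0:(2,1)->(2,0)->EXIT | p1:escaped | p2:(2,1)->(2,0)->EXIT | p3:escaped | p4:escaped

ESCAPED ESCAPED ESCAPED ESCAPED ESCAPED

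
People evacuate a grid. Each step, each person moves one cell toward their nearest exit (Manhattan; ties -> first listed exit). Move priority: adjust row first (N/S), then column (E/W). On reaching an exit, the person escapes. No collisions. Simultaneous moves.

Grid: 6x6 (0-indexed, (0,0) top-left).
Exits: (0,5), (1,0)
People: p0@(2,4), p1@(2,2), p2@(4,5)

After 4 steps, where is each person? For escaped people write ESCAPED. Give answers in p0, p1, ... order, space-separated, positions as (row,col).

Step 1: p0:(2,4)->(1,4) | p1:(2,2)->(1,2) | p2:(4,5)->(3,5)
Step 2: p0:(1,4)->(0,4) | p1:(1,2)->(1,1) | p2:(3,5)->(2,5)
Step 3: p0:(0,4)->(0,5)->EXIT | p1:(1,1)->(1,0)->EXIT | p2:(2,5)->(1,5)
Step 4: p0:escaped | p1:escaped | p2:(1,5)->(0,5)->EXIT

ESCAPED ESCAPED ESCAPED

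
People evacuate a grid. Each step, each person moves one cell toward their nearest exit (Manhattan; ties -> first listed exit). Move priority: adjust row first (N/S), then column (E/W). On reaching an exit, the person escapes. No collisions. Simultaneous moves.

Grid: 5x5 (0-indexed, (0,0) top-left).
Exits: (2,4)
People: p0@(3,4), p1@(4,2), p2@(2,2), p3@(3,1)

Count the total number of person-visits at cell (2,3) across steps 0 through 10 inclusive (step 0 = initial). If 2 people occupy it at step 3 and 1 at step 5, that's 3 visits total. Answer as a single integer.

Step 0: p0@(3,4) p1@(4,2) p2@(2,2) p3@(3,1) -> at (2,3): 0 [-], cum=0
Step 1: p0@ESC p1@(3,2) p2@(2,3) p3@(2,1) -> at (2,3): 1 [p2], cum=1
Step 2: p0@ESC p1@(2,2) p2@ESC p3@(2,2) -> at (2,3): 0 [-], cum=1
Step 3: p0@ESC p1@(2,3) p2@ESC p3@(2,3) -> at (2,3): 2 [p1,p3], cum=3
Step 4: p0@ESC p1@ESC p2@ESC p3@ESC -> at (2,3): 0 [-], cum=3
Total visits = 3

Answer: 3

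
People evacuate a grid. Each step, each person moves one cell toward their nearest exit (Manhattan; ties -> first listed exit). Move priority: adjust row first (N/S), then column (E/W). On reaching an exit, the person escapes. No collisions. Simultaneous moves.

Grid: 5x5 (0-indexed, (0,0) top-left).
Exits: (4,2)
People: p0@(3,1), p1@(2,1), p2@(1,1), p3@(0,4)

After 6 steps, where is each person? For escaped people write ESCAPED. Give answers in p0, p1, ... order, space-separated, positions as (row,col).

Step 1: p0:(3,1)->(4,1) | p1:(2,1)->(3,1) | p2:(1,1)->(2,1) | p3:(0,4)->(1,4)
Step 2: p0:(4,1)->(4,2)->EXIT | p1:(3,1)->(4,1) | p2:(2,1)->(3,1) | p3:(1,4)->(2,4)
Step 3: p0:escaped | p1:(4,1)->(4,2)->EXIT | p2:(3,1)->(4,1) | p3:(2,4)->(3,4)
Step 4: p0:escaped | p1:escaped | p2:(4,1)->(4,2)->EXIT | p3:(3,4)->(4,4)
Step 5: p0:escaped | p1:escaped | p2:escaped | p3:(4,4)->(4,3)
Step 6: p0:escaped | p1:escaped | p2:escaped | p3:(4,3)->(4,2)->EXIT

ESCAPED ESCAPED ESCAPED ESCAPED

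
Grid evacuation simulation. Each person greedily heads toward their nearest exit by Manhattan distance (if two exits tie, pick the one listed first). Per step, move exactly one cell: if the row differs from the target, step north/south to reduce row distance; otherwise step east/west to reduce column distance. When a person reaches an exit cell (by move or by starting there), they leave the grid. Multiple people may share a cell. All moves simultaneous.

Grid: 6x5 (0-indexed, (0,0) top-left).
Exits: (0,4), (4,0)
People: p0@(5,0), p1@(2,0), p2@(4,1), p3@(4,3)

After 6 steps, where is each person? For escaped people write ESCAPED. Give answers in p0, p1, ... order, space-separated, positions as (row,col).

Step 1: p0:(5,0)->(4,0)->EXIT | p1:(2,0)->(3,0) | p2:(4,1)->(4,0)->EXIT | p3:(4,3)->(4,2)
Step 2: p0:escaped | p1:(3,0)->(4,0)->EXIT | p2:escaped | p3:(4,2)->(4,1)
Step 3: p0:escaped | p1:escaped | p2:escaped | p3:(4,1)->(4,0)->EXIT

ESCAPED ESCAPED ESCAPED ESCAPED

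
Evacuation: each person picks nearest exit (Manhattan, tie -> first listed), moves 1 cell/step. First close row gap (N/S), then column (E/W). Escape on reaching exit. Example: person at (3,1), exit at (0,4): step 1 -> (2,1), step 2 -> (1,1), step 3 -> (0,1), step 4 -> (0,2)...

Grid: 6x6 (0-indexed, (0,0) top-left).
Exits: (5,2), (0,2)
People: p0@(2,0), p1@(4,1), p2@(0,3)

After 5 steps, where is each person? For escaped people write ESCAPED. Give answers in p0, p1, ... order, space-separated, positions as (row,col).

Step 1: p0:(2,0)->(1,0) | p1:(4,1)->(5,1) | p2:(0,3)->(0,2)->EXIT
Step 2: p0:(1,0)->(0,0) | p1:(5,1)->(5,2)->EXIT | p2:escaped
Step 3: p0:(0,0)->(0,1) | p1:escaped | p2:escaped
Step 4: p0:(0,1)->(0,2)->EXIT | p1:escaped | p2:escaped

ESCAPED ESCAPED ESCAPED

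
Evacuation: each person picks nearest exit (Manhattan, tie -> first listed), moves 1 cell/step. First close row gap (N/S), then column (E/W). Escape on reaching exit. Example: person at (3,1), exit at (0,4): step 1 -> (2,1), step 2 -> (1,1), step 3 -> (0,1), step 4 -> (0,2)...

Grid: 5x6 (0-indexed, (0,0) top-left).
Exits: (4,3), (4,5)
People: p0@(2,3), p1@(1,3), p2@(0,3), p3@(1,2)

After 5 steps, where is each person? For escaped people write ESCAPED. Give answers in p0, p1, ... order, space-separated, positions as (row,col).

Step 1: p0:(2,3)->(3,3) | p1:(1,3)->(2,3) | p2:(0,3)->(1,3) | p3:(1,2)->(2,2)
Step 2: p0:(3,3)->(4,3)->EXIT | p1:(2,3)->(3,3) | p2:(1,3)->(2,3) | p3:(2,2)->(3,2)
Step 3: p0:escaped | p1:(3,3)->(4,3)->EXIT | p2:(2,3)->(3,3) | p3:(3,2)->(4,2)
Step 4: p0:escaped | p1:escaped | p2:(3,3)->(4,3)->EXIT | p3:(4,2)->(4,3)->EXIT

ESCAPED ESCAPED ESCAPED ESCAPED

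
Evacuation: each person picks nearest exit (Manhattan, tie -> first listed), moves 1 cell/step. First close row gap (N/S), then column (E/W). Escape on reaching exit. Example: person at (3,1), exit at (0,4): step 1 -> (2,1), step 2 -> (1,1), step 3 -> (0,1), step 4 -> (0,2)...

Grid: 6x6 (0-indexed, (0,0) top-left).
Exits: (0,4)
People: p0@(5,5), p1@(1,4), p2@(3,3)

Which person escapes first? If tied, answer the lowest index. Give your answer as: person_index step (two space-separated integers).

Answer: 1 1

Derivation:
Step 1: p0:(5,5)->(4,5) | p1:(1,4)->(0,4)->EXIT | p2:(3,3)->(2,3)
Step 2: p0:(4,5)->(3,5) | p1:escaped | p2:(2,3)->(1,3)
Step 3: p0:(3,5)->(2,5) | p1:escaped | p2:(1,3)->(0,3)
Step 4: p0:(2,5)->(1,5) | p1:escaped | p2:(0,3)->(0,4)->EXIT
Step 5: p0:(1,5)->(0,5) | p1:escaped | p2:escaped
Step 6: p0:(0,5)->(0,4)->EXIT | p1:escaped | p2:escaped
Exit steps: [6, 1, 4]
First to escape: p1 at step 1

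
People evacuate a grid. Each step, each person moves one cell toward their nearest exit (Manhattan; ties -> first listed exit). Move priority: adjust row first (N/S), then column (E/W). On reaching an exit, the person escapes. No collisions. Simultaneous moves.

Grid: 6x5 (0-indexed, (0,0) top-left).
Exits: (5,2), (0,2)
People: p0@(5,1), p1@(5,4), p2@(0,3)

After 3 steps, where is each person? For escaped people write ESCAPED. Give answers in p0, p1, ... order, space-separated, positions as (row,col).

Step 1: p0:(5,1)->(5,2)->EXIT | p1:(5,4)->(5,3) | p2:(0,3)->(0,2)->EXIT
Step 2: p0:escaped | p1:(5,3)->(5,2)->EXIT | p2:escaped

ESCAPED ESCAPED ESCAPED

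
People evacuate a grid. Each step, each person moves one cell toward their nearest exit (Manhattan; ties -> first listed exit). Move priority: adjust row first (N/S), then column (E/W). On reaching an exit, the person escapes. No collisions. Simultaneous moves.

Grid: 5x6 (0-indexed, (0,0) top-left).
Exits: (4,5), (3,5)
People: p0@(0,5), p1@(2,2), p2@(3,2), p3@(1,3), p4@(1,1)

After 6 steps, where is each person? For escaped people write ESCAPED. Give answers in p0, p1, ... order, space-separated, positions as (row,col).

Step 1: p0:(0,5)->(1,5) | p1:(2,2)->(3,2) | p2:(3,2)->(3,3) | p3:(1,3)->(2,3) | p4:(1,1)->(2,1)
Step 2: p0:(1,5)->(2,5) | p1:(3,2)->(3,3) | p2:(3,3)->(3,4) | p3:(2,3)->(3,3) | p4:(2,1)->(3,1)
Step 3: p0:(2,5)->(3,5)->EXIT | p1:(3,3)->(3,4) | p2:(3,4)->(3,5)->EXIT | p3:(3,3)->(3,4) | p4:(3,1)->(3,2)
Step 4: p0:escaped | p1:(3,4)->(3,5)->EXIT | p2:escaped | p3:(3,4)->(3,5)->EXIT | p4:(3,2)->(3,3)
Step 5: p0:escaped | p1:escaped | p2:escaped | p3:escaped | p4:(3,3)->(3,4)
Step 6: p0:escaped | p1:escaped | p2:escaped | p3:escaped | p4:(3,4)->(3,5)->EXIT

ESCAPED ESCAPED ESCAPED ESCAPED ESCAPED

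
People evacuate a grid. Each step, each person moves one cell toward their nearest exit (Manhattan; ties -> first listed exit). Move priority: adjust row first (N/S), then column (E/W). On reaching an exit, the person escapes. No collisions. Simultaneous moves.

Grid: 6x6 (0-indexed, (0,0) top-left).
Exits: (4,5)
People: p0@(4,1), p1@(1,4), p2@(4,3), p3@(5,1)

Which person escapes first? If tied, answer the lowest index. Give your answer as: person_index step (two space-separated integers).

Step 1: p0:(4,1)->(4,2) | p1:(1,4)->(2,4) | p2:(4,3)->(4,4) | p3:(5,1)->(4,1)
Step 2: p0:(4,2)->(4,3) | p1:(2,4)->(3,4) | p2:(4,4)->(4,5)->EXIT | p3:(4,1)->(4,2)
Step 3: p0:(4,3)->(4,4) | p1:(3,4)->(4,4) | p2:escaped | p3:(4,2)->(4,3)
Step 4: p0:(4,4)->(4,5)->EXIT | p1:(4,4)->(4,5)->EXIT | p2:escaped | p3:(4,3)->(4,4)
Step 5: p0:escaped | p1:escaped | p2:escaped | p3:(4,4)->(4,5)->EXIT
Exit steps: [4, 4, 2, 5]
First to escape: p2 at step 2

Answer: 2 2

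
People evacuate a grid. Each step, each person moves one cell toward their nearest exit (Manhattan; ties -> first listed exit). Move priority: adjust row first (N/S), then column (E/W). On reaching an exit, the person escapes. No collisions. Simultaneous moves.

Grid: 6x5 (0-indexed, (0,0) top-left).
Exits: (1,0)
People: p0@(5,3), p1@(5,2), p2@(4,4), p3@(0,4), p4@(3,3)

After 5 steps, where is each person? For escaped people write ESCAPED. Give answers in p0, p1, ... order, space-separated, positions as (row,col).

Step 1: p0:(5,3)->(4,3) | p1:(5,2)->(4,2) | p2:(4,4)->(3,4) | p3:(0,4)->(1,4) | p4:(3,3)->(2,3)
Step 2: p0:(4,3)->(3,3) | p1:(4,2)->(3,2) | p2:(3,4)->(2,4) | p3:(1,4)->(1,3) | p4:(2,3)->(1,3)
Step 3: p0:(3,3)->(2,3) | p1:(3,2)->(2,2) | p2:(2,4)->(1,4) | p3:(1,3)->(1,2) | p4:(1,3)->(1,2)
Step 4: p0:(2,3)->(1,3) | p1:(2,2)->(1,2) | p2:(1,4)->(1,3) | p3:(1,2)->(1,1) | p4:(1,2)->(1,1)
Step 5: p0:(1,3)->(1,2) | p1:(1,2)->(1,1) | p2:(1,3)->(1,2) | p3:(1,1)->(1,0)->EXIT | p4:(1,1)->(1,0)->EXIT

(1,2) (1,1) (1,2) ESCAPED ESCAPED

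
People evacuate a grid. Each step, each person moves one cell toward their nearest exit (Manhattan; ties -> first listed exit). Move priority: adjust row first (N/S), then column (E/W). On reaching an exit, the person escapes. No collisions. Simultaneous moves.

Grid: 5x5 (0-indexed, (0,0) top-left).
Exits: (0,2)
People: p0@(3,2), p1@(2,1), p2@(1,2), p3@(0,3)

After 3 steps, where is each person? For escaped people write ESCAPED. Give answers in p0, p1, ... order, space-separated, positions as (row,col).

Step 1: p0:(3,2)->(2,2) | p1:(2,1)->(1,1) | p2:(1,2)->(0,2)->EXIT | p3:(0,3)->(0,2)->EXIT
Step 2: p0:(2,2)->(1,2) | p1:(1,1)->(0,1) | p2:escaped | p3:escaped
Step 3: p0:(1,2)->(0,2)->EXIT | p1:(0,1)->(0,2)->EXIT | p2:escaped | p3:escaped

ESCAPED ESCAPED ESCAPED ESCAPED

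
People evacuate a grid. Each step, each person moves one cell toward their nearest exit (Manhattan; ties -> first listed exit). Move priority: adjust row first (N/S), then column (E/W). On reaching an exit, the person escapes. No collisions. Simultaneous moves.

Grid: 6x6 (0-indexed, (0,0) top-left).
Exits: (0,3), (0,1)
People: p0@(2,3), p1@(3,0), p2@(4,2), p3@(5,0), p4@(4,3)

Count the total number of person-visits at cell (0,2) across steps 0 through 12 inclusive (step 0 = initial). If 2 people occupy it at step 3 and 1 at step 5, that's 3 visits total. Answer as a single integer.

Answer: 1

Derivation:
Step 0: p0@(2,3) p1@(3,0) p2@(4,2) p3@(5,0) p4@(4,3) -> at (0,2): 0 [-], cum=0
Step 1: p0@(1,3) p1@(2,0) p2@(3,2) p3@(4,0) p4@(3,3) -> at (0,2): 0 [-], cum=0
Step 2: p0@ESC p1@(1,0) p2@(2,2) p3@(3,0) p4@(2,3) -> at (0,2): 0 [-], cum=0
Step 3: p0@ESC p1@(0,0) p2@(1,2) p3@(2,0) p4@(1,3) -> at (0,2): 0 [-], cum=0
Step 4: p0@ESC p1@ESC p2@(0,2) p3@(1,0) p4@ESC -> at (0,2): 1 [p2], cum=1
Step 5: p0@ESC p1@ESC p2@ESC p3@(0,0) p4@ESC -> at (0,2): 0 [-], cum=1
Step 6: p0@ESC p1@ESC p2@ESC p3@ESC p4@ESC -> at (0,2): 0 [-], cum=1
Total visits = 1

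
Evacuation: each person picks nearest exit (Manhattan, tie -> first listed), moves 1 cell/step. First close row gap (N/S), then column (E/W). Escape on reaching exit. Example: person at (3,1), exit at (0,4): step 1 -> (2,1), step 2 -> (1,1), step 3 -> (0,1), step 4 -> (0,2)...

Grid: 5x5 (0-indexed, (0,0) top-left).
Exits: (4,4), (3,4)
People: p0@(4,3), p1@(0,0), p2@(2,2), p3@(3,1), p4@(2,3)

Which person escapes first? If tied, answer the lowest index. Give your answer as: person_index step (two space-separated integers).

Answer: 0 1

Derivation:
Step 1: p0:(4,3)->(4,4)->EXIT | p1:(0,0)->(1,0) | p2:(2,2)->(3,2) | p3:(3,1)->(3,2) | p4:(2,3)->(3,3)
Step 2: p0:escaped | p1:(1,0)->(2,0) | p2:(3,2)->(3,3) | p3:(3,2)->(3,3) | p4:(3,3)->(3,4)->EXIT
Step 3: p0:escaped | p1:(2,0)->(3,0) | p2:(3,3)->(3,4)->EXIT | p3:(3,3)->(3,4)->EXIT | p4:escaped
Step 4: p0:escaped | p1:(3,0)->(3,1) | p2:escaped | p3:escaped | p4:escaped
Step 5: p0:escaped | p1:(3,1)->(3,2) | p2:escaped | p3:escaped | p4:escaped
Step 6: p0:escaped | p1:(3,2)->(3,3) | p2:escaped | p3:escaped | p4:escaped
Step 7: p0:escaped | p1:(3,3)->(3,4)->EXIT | p2:escaped | p3:escaped | p4:escaped
Exit steps: [1, 7, 3, 3, 2]
First to escape: p0 at step 1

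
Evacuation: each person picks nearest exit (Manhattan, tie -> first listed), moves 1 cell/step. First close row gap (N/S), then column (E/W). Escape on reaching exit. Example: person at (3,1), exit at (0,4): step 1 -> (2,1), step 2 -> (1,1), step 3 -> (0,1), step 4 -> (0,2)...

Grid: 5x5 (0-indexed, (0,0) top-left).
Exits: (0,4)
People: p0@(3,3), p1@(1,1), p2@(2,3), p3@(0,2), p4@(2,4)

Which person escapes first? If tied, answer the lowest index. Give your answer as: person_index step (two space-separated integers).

Step 1: p0:(3,3)->(2,3) | p1:(1,1)->(0,1) | p2:(2,3)->(1,3) | p3:(0,2)->(0,3) | p4:(2,4)->(1,4)
Step 2: p0:(2,3)->(1,3) | p1:(0,1)->(0,2) | p2:(1,3)->(0,3) | p3:(0,3)->(0,4)->EXIT | p4:(1,4)->(0,4)->EXIT
Step 3: p0:(1,3)->(0,3) | p1:(0,2)->(0,3) | p2:(0,3)->(0,4)->EXIT | p3:escaped | p4:escaped
Step 4: p0:(0,3)->(0,4)->EXIT | p1:(0,3)->(0,4)->EXIT | p2:escaped | p3:escaped | p4:escaped
Exit steps: [4, 4, 3, 2, 2]
First to escape: p3 at step 2

Answer: 3 2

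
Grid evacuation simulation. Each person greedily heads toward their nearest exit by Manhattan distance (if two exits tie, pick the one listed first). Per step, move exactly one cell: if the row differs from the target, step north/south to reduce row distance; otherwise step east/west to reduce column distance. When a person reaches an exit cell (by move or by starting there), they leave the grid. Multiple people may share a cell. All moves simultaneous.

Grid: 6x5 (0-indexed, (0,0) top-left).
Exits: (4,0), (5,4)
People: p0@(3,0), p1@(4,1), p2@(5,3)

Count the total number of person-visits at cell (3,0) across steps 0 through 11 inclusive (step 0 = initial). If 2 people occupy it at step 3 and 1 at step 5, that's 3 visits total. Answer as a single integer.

Answer: 1

Derivation:
Step 0: p0@(3,0) p1@(4,1) p2@(5,3) -> at (3,0): 1 [p0], cum=1
Step 1: p0@ESC p1@ESC p2@ESC -> at (3,0): 0 [-], cum=1
Total visits = 1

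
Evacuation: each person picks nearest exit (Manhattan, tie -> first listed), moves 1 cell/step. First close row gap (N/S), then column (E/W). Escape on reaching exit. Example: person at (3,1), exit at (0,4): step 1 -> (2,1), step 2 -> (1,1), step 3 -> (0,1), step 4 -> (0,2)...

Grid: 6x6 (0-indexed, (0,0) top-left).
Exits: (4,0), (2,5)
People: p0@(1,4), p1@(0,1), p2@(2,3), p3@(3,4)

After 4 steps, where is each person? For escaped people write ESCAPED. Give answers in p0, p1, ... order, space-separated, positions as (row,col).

Step 1: p0:(1,4)->(2,4) | p1:(0,1)->(1,1) | p2:(2,3)->(2,4) | p3:(3,4)->(2,4)
Step 2: p0:(2,4)->(2,5)->EXIT | p1:(1,1)->(2,1) | p2:(2,4)->(2,5)->EXIT | p3:(2,4)->(2,5)->EXIT
Step 3: p0:escaped | p1:(2,1)->(3,1) | p2:escaped | p3:escaped
Step 4: p0:escaped | p1:(3,1)->(4,1) | p2:escaped | p3:escaped

ESCAPED (4,1) ESCAPED ESCAPED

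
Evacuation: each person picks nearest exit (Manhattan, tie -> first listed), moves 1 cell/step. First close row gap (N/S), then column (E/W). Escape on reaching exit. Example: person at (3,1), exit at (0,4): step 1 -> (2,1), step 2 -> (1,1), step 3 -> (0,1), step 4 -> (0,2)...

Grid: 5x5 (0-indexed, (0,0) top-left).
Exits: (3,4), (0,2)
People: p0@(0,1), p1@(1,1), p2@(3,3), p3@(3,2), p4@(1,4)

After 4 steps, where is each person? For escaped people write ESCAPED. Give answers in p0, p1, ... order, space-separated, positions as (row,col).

Step 1: p0:(0,1)->(0,2)->EXIT | p1:(1,1)->(0,1) | p2:(3,3)->(3,4)->EXIT | p3:(3,2)->(3,3) | p4:(1,4)->(2,4)
Step 2: p0:escaped | p1:(0,1)->(0,2)->EXIT | p2:escaped | p3:(3,3)->(3,4)->EXIT | p4:(2,4)->(3,4)->EXIT

ESCAPED ESCAPED ESCAPED ESCAPED ESCAPED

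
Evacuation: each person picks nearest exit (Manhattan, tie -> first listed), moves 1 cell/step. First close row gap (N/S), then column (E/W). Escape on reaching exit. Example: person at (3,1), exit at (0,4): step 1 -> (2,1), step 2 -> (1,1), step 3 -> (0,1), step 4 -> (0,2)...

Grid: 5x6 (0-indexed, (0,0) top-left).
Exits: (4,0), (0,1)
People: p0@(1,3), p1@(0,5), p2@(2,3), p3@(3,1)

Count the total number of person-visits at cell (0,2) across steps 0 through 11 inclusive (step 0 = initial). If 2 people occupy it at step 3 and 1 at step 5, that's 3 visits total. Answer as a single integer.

Step 0: p0@(1,3) p1@(0,5) p2@(2,3) p3@(3,1) -> at (0,2): 0 [-], cum=0
Step 1: p0@(0,3) p1@(0,4) p2@(1,3) p3@(4,1) -> at (0,2): 0 [-], cum=0
Step 2: p0@(0,2) p1@(0,3) p2@(0,3) p3@ESC -> at (0,2): 1 [p0], cum=1
Step 3: p0@ESC p1@(0,2) p2@(0,2) p3@ESC -> at (0,2): 2 [p1,p2], cum=3
Step 4: p0@ESC p1@ESC p2@ESC p3@ESC -> at (0,2): 0 [-], cum=3
Total visits = 3

Answer: 3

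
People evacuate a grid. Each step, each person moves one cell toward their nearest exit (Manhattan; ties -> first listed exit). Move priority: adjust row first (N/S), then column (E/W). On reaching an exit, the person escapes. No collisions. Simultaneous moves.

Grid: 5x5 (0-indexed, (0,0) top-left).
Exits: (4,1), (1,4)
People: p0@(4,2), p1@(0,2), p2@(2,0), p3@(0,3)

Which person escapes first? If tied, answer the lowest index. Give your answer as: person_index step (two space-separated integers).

Answer: 0 1

Derivation:
Step 1: p0:(4,2)->(4,1)->EXIT | p1:(0,2)->(1,2) | p2:(2,0)->(3,0) | p3:(0,3)->(1,3)
Step 2: p0:escaped | p1:(1,2)->(1,3) | p2:(3,0)->(4,0) | p3:(1,3)->(1,4)->EXIT
Step 3: p0:escaped | p1:(1,3)->(1,4)->EXIT | p2:(4,0)->(4,1)->EXIT | p3:escaped
Exit steps: [1, 3, 3, 2]
First to escape: p0 at step 1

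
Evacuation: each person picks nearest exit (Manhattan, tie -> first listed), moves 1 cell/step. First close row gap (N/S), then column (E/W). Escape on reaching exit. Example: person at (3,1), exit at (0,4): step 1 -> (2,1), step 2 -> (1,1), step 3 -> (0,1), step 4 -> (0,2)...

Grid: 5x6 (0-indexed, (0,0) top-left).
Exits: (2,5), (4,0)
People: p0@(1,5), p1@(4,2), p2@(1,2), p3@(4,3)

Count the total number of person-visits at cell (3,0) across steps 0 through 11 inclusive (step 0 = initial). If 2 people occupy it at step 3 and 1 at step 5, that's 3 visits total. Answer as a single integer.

Answer: 0

Derivation:
Step 0: p0@(1,5) p1@(4,2) p2@(1,2) p3@(4,3) -> at (3,0): 0 [-], cum=0
Step 1: p0@ESC p1@(4,1) p2@(2,2) p3@(4,2) -> at (3,0): 0 [-], cum=0
Step 2: p0@ESC p1@ESC p2@(2,3) p3@(4,1) -> at (3,0): 0 [-], cum=0
Step 3: p0@ESC p1@ESC p2@(2,4) p3@ESC -> at (3,0): 0 [-], cum=0
Step 4: p0@ESC p1@ESC p2@ESC p3@ESC -> at (3,0): 0 [-], cum=0
Total visits = 0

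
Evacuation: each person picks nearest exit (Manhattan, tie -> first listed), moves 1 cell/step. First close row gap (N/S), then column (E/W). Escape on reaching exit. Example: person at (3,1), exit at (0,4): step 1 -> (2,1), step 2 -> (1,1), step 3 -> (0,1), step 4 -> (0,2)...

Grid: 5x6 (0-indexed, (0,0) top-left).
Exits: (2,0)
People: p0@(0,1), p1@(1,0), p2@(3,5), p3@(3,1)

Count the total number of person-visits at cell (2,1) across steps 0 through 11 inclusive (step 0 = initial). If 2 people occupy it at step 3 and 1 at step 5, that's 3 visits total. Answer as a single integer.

Answer: 3

Derivation:
Step 0: p0@(0,1) p1@(1,0) p2@(3,5) p3@(3,1) -> at (2,1): 0 [-], cum=0
Step 1: p0@(1,1) p1@ESC p2@(2,5) p3@(2,1) -> at (2,1): 1 [p3], cum=1
Step 2: p0@(2,1) p1@ESC p2@(2,4) p3@ESC -> at (2,1): 1 [p0], cum=2
Step 3: p0@ESC p1@ESC p2@(2,3) p3@ESC -> at (2,1): 0 [-], cum=2
Step 4: p0@ESC p1@ESC p2@(2,2) p3@ESC -> at (2,1): 0 [-], cum=2
Step 5: p0@ESC p1@ESC p2@(2,1) p3@ESC -> at (2,1): 1 [p2], cum=3
Step 6: p0@ESC p1@ESC p2@ESC p3@ESC -> at (2,1): 0 [-], cum=3
Total visits = 3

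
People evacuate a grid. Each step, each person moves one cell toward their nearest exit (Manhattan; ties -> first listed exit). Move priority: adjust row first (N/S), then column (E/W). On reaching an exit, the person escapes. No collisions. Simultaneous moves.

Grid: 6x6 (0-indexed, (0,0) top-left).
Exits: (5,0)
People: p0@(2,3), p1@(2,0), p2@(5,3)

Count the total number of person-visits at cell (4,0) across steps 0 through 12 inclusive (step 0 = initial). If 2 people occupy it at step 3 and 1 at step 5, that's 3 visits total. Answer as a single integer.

Answer: 1

Derivation:
Step 0: p0@(2,3) p1@(2,0) p2@(5,3) -> at (4,0): 0 [-], cum=0
Step 1: p0@(3,3) p1@(3,0) p2@(5,2) -> at (4,0): 0 [-], cum=0
Step 2: p0@(4,3) p1@(4,0) p2@(5,1) -> at (4,0): 1 [p1], cum=1
Step 3: p0@(5,3) p1@ESC p2@ESC -> at (4,0): 0 [-], cum=1
Step 4: p0@(5,2) p1@ESC p2@ESC -> at (4,0): 0 [-], cum=1
Step 5: p0@(5,1) p1@ESC p2@ESC -> at (4,0): 0 [-], cum=1
Step 6: p0@ESC p1@ESC p2@ESC -> at (4,0): 0 [-], cum=1
Total visits = 1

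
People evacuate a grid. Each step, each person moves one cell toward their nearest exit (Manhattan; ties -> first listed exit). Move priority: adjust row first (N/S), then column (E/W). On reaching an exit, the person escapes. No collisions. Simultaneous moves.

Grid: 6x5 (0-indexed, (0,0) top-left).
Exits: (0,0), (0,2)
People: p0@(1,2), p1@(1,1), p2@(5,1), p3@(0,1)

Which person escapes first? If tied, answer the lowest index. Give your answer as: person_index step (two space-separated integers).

Step 1: p0:(1,2)->(0,2)->EXIT | p1:(1,1)->(0,1) | p2:(5,1)->(4,1) | p3:(0,1)->(0,0)->EXIT
Step 2: p0:escaped | p1:(0,1)->(0,0)->EXIT | p2:(4,1)->(3,1) | p3:escaped
Step 3: p0:escaped | p1:escaped | p2:(3,1)->(2,1) | p3:escaped
Step 4: p0:escaped | p1:escaped | p2:(2,1)->(1,1) | p3:escaped
Step 5: p0:escaped | p1:escaped | p2:(1,1)->(0,1) | p3:escaped
Step 6: p0:escaped | p1:escaped | p2:(0,1)->(0,0)->EXIT | p3:escaped
Exit steps: [1, 2, 6, 1]
First to escape: p0 at step 1

Answer: 0 1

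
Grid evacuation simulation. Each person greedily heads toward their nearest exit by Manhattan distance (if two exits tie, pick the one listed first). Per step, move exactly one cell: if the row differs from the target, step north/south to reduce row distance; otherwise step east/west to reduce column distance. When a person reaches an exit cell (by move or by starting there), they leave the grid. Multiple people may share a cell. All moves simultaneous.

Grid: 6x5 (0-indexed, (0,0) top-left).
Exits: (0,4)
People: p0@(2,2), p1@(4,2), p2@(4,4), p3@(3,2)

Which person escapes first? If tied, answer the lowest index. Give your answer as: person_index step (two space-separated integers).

Step 1: p0:(2,2)->(1,2) | p1:(4,2)->(3,2) | p2:(4,4)->(3,4) | p3:(3,2)->(2,2)
Step 2: p0:(1,2)->(0,2) | p1:(3,2)->(2,2) | p2:(3,4)->(2,4) | p3:(2,2)->(1,2)
Step 3: p0:(0,2)->(0,3) | p1:(2,2)->(1,2) | p2:(2,4)->(1,4) | p3:(1,2)->(0,2)
Step 4: p0:(0,3)->(0,4)->EXIT | p1:(1,2)->(0,2) | p2:(1,4)->(0,4)->EXIT | p3:(0,2)->(0,3)
Step 5: p0:escaped | p1:(0,2)->(0,3) | p2:escaped | p3:(0,3)->(0,4)->EXIT
Step 6: p0:escaped | p1:(0,3)->(0,4)->EXIT | p2:escaped | p3:escaped
Exit steps: [4, 6, 4, 5]
First to escape: p0 at step 4

Answer: 0 4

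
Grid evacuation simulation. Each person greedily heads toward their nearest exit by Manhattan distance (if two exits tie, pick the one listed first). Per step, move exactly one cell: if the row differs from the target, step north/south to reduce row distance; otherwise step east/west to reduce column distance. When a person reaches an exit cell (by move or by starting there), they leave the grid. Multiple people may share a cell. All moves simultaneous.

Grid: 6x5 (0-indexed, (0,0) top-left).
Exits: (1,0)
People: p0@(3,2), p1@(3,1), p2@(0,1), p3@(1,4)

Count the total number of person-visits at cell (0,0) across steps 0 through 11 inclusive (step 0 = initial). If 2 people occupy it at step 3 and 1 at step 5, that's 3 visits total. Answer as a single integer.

Answer: 0

Derivation:
Step 0: p0@(3,2) p1@(3,1) p2@(0,1) p3@(1,4) -> at (0,0): 0 [-], cum=0
Step 1: p0@(2,2) p1@(2,1) p2@(1,1) p3@(1,3) -> at (0,0): 0 [-], cum=0
Step 2: p0@(1,2) p1@(1,1) p2@ESC p3@(1,2) -> at (0,0): 0 [-], cum=0
Step 3: p0@(1,1) p1@ESC p2@ESC p3@(1,1) -> at (0,0): 0 [-], cum=0
Step 4: p0@ESC p1@ESC p2@ESC p3@ESC -> at (0,0): 0 [-], cum=0
Total visits = 0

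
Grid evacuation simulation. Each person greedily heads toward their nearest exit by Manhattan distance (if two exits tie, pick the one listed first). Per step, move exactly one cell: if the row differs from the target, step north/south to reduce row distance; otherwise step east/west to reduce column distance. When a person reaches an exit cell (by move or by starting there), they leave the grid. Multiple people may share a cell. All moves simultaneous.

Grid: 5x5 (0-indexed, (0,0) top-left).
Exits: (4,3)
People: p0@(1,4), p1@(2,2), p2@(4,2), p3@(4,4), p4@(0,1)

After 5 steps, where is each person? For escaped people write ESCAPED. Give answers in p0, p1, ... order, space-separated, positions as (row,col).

Step 1: p0:(1,4)->(2,4) | p1:(2,2)->(3,2) | p2:(4,2)->(4,3)->EXIT | p3:(4,4)->(4,3)->EXIT | p4:(0,1)->(1,1)
Step 2: p0:(2,4)->(3,4) | p1:(3,2)->(4,2) | p2:escaped | p3:escaped | p4:(1,1)->(2,1)
Step 3: p0:(3,4)->(4,4) | p1:(4,2)->(4,3)->EXIT | p2:escaped | p3:escaped | p4:(2,1)->(3,1)
Step 4: p0:(4,4)->(4,3)->EXIT | p1:escaped | p2:escaped | p3:escaped | p4:(3,1)->(4,1)
Step 5: p0:escaped | p1:escaped | p2:escaped | p3:escaped | p4:(4,1)->(4,2)

ESCAPED ESCAPED ESCAPED ESCAPED (4,2)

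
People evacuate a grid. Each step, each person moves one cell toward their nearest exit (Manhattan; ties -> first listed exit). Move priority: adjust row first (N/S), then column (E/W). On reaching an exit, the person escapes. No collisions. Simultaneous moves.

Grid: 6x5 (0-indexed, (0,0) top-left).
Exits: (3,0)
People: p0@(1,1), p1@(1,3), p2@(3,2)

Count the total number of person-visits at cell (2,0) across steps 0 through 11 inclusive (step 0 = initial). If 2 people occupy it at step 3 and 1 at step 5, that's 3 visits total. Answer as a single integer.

Step 0: p0@(1,1) p1@(1,3) p2@(3,2) -> at (2,0): 0 [-], cum=0
Step 1: p0@(2,1) p1@(2,3) p2@(3,1) -> at (2,0): 0 [-], cum=0
Step 2: p0@(3,1) p1@(3,3) p2@ESC -> at (2,0): 0 [-], cum=0
Step 3: p0@ESC p1@(3,2) p2@ESC -> at (2,0): 0 [-], cum=0
Step 4: p0@ESC p1@(3,1) p2@ESC -> at (2,0): 0 [-], cum=0
Step 5: p0@ESC p1@ESC p2@ESC -> at (2,0): 0 [-], cum=0
Total visits = 0

Answer: 0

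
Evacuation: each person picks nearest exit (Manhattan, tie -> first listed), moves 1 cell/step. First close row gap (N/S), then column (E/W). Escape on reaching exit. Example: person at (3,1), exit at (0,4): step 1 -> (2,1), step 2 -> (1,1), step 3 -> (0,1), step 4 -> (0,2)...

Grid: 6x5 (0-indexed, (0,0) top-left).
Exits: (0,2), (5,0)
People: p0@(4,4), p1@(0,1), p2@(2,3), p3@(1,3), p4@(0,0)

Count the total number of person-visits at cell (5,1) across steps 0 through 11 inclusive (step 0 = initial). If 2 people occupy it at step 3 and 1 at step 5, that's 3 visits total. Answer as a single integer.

Answer: 1

Derivation:
Step 0: p0@(4,4) p1@(0,1) p2@(2,3) p3@(1,3) p4@(0,0) -> at (5,1): 0 [-], cum=0
Step 1: p0@(5,4) p1@ESC p2@(1,3) p3@(0,3) p4@(0,1) -> at (5,1): 0 [-], cum=0
Step 2: p0@(5,3) p1@ESC p2@(0,3) p3@ESC p4@ESC -> at (5,1): 0 [-], cum=0
Step 3: p0@(5,2) p1@ESC p2@ESC p3@ESC p4@ESC -> at (5,1): 0 [-], cum=0
Step 4: p0@(5,1) p1@ESC p2@ESC p3@ESC p4@ESC -> at (5,1): 1 [p0], cum=1
Step 5: p0@ESC p1@ESC p2@ESC p3@ESC p4@ESC -> at (5,1): 0 [-], cum=1
Total visits = 1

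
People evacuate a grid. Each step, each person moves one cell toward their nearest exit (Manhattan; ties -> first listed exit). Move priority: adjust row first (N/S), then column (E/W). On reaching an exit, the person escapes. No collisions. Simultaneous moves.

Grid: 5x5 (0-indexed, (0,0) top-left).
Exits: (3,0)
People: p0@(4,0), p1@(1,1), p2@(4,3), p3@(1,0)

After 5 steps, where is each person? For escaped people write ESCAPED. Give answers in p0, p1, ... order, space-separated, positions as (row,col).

Step 1: p0:(4,0)->(3,0)->EXIT | p1:(1,1)->(2,1) | p2:(4,3)->(3,3) | p3:(1,0)->(2,0)
Step 2: p0:escaped | p1:(2,1)->(3,1) | p2:(3,3)->(3,2) | p3:(2,0)->(3,0)->EXIT
Step 3: p0:escaped | p1:(3,1)->(3,0)->EXIT | p2:(3,2)->(3,1) | p3:escaped
Step 4: p0:escaped | p1:escaped | p2:(3,1)->(3,0)->EXIT | p3:escaped

ESCAPED ESCAPED ESCAPED ESCAPED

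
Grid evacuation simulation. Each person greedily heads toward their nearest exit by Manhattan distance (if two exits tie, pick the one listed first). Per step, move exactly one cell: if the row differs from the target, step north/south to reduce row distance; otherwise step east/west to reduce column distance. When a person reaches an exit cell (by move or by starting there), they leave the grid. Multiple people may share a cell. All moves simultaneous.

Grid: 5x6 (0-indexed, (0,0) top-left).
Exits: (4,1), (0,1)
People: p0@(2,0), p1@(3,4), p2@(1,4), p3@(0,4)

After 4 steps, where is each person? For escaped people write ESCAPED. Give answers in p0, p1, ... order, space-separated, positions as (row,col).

Step 1: p0:(2,0)->(3,0) | p1:(3,4)->(4,4) | p2:(1,4)->(0,4) | p3:(0,4)->(0,3)
Step 2: p0:(3,0)->(4,0) | p1:(4,4)->(4,3) | p2:(0,4)->(0,3) | p3:(0,3)->(0,2)
Step 3: p0:(4,0)->(4,1)->EXIT | p1:(4,3)->(4,2) | p2:(0,3)->(0,2) | p3:(0,2)->(0,1)->EXIT
Step 4: p0:escaped | p1:(4,2)->(4,1)->EXIT | p2:(0,2)->(0,1)->EXIT | p3:escaped

ESCAPED ESCAPED ESCAPED ESCAPED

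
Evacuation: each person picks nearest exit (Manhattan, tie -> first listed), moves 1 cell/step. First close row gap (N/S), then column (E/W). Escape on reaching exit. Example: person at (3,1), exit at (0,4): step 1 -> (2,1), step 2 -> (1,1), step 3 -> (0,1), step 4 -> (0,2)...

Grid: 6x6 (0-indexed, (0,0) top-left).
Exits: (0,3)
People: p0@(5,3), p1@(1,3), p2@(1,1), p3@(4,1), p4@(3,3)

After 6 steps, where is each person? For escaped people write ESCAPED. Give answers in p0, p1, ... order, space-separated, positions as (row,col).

Step 1: p0:(5,3)->(4,3) | p1:(1,3)->(0,3)->EXIT | p2:(1,1)->(0,1) | p3:(4,1)->(3,1) | p4:(3,3)->(2,3)
Step 2: p0:(4,3)->(3,3) | p1:escaped | p2:(0,1)->(0,2) | p3:(3,1)->(2,1) | p4:(2,3)->(1,3)
Step 3: p0:(3,3)->(2,3) | p1:escaped | p2:(0,2)->(0,3)->EXIT | p3:(2,1)->(1,1) | p4:(1,3)->(0,3)->EXIT
Step 4: p0:(2,3)->(1,3) | p1:escaped | p2:escaped | p3:(1,1)->(0,1) | p4:escaped
Step 5: p0:(1,3)->(0,3)->EXIT | p1:escaped | p2:escaped | p3:(0,1)->(0,2) | p4:escaped
Step 6: p0:escaped | p1:escaped | p2:escaped | p3:(0,2)->(0,3)->EXIT | p4:escaped

ESCAPED ESCAPED ESCAPED ESCAPED ESCAPED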